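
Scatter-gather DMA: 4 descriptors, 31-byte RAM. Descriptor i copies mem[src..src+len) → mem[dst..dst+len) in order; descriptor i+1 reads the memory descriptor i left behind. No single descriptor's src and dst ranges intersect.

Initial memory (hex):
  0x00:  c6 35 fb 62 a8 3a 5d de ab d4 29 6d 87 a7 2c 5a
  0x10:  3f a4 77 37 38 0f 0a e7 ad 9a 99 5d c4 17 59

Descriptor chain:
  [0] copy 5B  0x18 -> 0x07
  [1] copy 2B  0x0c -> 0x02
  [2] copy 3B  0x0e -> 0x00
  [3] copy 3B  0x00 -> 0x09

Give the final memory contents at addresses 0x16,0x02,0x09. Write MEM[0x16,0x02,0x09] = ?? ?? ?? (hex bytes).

MEM[0x16,0x02,0x09] = 0a 3f 2c

  after D0: wrote 5B at 0x07 = ad9a995dc4
  after D1: wrote 2B at 0x02 = 87a7
  after D2: wrote 3B at 0x00 = 2c5a3f
  after D3: wrote 3B at 0x09 = 2c5a3f
query mem[0x16]=0x0a, mem[0x02]=0x3f, mem[0x09]=0x2c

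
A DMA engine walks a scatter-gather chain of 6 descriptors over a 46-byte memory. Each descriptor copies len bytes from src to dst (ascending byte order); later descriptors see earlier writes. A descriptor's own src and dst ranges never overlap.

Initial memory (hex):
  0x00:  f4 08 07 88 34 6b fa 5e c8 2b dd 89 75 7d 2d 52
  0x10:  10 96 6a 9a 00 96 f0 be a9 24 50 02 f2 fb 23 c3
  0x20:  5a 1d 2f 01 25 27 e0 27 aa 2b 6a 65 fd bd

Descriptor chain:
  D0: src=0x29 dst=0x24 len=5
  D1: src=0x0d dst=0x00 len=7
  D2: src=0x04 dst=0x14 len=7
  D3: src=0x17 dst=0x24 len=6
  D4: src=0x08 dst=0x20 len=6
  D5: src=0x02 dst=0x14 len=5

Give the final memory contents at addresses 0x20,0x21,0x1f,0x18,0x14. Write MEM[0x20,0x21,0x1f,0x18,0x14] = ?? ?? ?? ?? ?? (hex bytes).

MEM[0x20,0x21,0x1f,0x18,0x14] = c8 2b c3 9a 52

#0 dst[0x24+5] := {0x2b,0x6a,0x65,0xfd,0xbd}
#1 dst[0x00+7] := {0x7d,0x2d,0x52,0x10,0x96,0x6a,0x9a}
#2 dst[0x14+7] := {0x96,0x6a,0x9a,0x5e,0xc8,0x2b,0xdd}
#3 dst[0x24+6] := {0x5e,0xc8,0x2b,0xdd,0x02,0xf2}
#4 dst[0x20+6] := {0xc8,0x2b,0xdd,0x89,0x75,0x7d}
#5 dst[0x14+5] := {0x52,0x10,0x96,0x6a,0x9a}
query mem[0x20]=0xc8, mem[0x21]=0x2b, mem[0x1f]=0xc3, mem[0x18]=0x9a, mem[0x14]=0x52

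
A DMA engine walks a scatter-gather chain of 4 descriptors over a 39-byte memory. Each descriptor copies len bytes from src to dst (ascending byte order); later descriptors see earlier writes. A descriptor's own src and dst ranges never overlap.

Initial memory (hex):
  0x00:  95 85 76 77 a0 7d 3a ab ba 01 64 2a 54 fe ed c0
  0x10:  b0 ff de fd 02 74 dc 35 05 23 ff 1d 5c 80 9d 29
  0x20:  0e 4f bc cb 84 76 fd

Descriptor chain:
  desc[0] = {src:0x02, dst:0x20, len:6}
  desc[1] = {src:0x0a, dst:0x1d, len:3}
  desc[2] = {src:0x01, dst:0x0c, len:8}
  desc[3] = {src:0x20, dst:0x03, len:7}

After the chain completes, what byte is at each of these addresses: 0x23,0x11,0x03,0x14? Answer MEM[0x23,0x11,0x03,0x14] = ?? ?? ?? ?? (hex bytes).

D0: mem[0x20..0x25] <- [76 77 a0 7d 3a ab]
D1: mem[0x1d..0x1f] <- [64 2a 54]
D2: mem[0x0c..0x13] <- [85 76 77 a0 7d 3a ab ba]
D3: mem[0x03..0x09] <- [76 77 a0 7d 3a ab fd]
query mem[0x23]=0x7d, mem[0x11]=0x3a, mem[0x03]=0x76, mem[0x14]=0x02

MEM[0x23,0x11,0x03,0x14] = 7d 3a 76 02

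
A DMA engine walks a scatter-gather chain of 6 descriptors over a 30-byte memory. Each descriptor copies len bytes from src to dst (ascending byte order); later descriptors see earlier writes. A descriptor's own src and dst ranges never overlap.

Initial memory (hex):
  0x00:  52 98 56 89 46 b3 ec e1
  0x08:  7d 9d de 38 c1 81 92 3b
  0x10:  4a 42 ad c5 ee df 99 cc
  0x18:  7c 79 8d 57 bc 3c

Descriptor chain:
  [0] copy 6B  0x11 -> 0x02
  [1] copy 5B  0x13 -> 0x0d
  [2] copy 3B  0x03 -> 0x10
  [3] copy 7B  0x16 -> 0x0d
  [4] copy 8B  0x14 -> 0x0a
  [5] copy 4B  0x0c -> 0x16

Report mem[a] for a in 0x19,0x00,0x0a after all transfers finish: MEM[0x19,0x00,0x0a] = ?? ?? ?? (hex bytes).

[0] 0x11->0x02 len=6 : 42 ad c5 ee df 99
[1] 0x13->0x0d len=5 : c5 ee df 99 cc
[2] 0x03->0x10 len=3 : ad c5 ee
[3] 0x16->0x0d len=7 : 99 cc 7c 79 8d 57 bc
[4] 0x14->0x0a len=8 : ee df 99 cc 7c 79 8d 57
[5] 0x0c->0x16 len=4 : 99 cc 7c 79
query mem[0x19]=0x79, mem[0x00]=0x52, mem[0x0a]=0xee

MEM[0x19,0x00,0x0a] = 79 52 ee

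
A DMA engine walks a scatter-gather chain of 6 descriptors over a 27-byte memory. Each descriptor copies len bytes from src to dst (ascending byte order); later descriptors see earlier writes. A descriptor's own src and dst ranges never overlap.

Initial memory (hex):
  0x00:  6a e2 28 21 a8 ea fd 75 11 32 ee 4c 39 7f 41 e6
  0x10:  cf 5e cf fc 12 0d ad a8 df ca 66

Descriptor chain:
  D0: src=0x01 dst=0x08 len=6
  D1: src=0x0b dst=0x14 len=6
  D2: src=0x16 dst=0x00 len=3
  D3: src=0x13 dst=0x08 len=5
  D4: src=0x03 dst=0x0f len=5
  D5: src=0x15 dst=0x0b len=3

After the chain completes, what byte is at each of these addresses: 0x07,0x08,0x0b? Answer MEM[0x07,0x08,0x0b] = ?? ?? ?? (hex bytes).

[0] 0x01->0x08 len=6 : e2 28 21 a8 ea fd
[1] 0x0b->0x14 len=6 : a8 ea fd 41 e6 cf
[2] 0x16->0x00 len=3 : fd 41 e6
[3] 0x13->0x08 len=5 : fc a8 ea fd 41
[4] 0x03->0x0f len=5 : 21 a8 ea fd 75
[5] 0x15->0x0b len=3 : ea fd 41
query mem[0x07]=0x75, mem[0x08]=0xfc, mem[0x0b]=0xea

MEM[0x07,0x08,0x0b] = 75 fc ea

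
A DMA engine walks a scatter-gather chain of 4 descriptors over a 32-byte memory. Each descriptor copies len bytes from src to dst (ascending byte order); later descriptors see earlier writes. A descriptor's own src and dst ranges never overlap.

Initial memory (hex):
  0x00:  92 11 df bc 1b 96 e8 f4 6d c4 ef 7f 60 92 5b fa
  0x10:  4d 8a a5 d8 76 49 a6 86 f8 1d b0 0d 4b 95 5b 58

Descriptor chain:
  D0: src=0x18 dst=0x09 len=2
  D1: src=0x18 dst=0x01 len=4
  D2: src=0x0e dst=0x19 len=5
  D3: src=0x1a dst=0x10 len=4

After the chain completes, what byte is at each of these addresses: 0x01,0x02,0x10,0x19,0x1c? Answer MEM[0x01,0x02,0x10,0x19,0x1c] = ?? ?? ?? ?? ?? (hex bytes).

MEM[0x01,0x02,0x10,0x19,0x1c] = f8 1d fa 5b 8a

[0] 0x18->0x09 len=2 : f8 1d
[1] 0x18->0x01 len=4 : f8 1d b0 0d
[2] 0x0e->0x19 len=5 : 5b fa 4d 8a a5
[3] 0x1a->0x10 len=4 : fa 4d 8a a5
query mem[0x01]=0xf8, mem[0x02]=0x1d, mem[0x10]=0xfa, mem[0x19]=0x5b, mem[0x1c]=0x8a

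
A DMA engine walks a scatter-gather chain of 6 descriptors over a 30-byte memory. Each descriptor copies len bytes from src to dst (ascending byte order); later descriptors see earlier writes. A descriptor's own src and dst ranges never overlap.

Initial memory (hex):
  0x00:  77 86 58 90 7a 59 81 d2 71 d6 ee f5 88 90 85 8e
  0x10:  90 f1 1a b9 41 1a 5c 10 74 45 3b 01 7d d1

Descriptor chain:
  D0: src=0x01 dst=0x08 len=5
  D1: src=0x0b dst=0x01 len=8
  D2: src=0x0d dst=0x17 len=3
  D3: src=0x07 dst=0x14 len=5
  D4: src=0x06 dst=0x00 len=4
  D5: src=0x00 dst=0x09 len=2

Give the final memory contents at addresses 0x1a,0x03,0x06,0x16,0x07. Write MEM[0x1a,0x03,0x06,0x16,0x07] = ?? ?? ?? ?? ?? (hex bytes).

MEM[0x1a,0x03,0x06,0x16,0x07] = 3b 58 90 58 f1

[0] 0x01->0x08 len=5 : 86 58 90 7a 59
[1] 0x0b->0x01 len=8 : 7a 59 90 85 8e 90 f1 1a
[2] 0x0d->0x17 len=3 : 90 85 8e
[3] 0x07->0x14 len=5 : f1 1a 58 90 7a
[4] 0x06->0x00 len=4 : 90 f1 1a 58
[5] 0x00->0x09 len=2 : 90 f1
query mem[0x1a]=0x3b, mem[0x03]=0x58, mem[0x06]=0x90, mem[0x16]=0x58, mem[0x07]=0xf1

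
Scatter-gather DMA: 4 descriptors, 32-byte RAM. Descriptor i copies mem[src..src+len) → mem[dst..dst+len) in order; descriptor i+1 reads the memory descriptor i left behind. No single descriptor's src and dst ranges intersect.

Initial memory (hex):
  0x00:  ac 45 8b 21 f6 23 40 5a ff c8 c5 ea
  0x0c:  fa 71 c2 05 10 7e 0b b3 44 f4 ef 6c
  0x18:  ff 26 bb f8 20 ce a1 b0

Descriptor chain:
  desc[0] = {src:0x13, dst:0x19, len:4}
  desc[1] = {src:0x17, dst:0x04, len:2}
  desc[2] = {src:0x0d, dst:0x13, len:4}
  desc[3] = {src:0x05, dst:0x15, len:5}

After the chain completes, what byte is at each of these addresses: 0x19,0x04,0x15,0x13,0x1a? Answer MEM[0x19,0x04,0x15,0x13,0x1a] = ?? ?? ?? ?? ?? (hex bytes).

#0 dst[0x19+4] := {0xb3,0x44,0xf4,0xef}
#1 dst[0x04+2] := {0x6c,0xff}
#2 dst[0x13+4] := {0x71,0xc2,0x05,0x10}
#3 dst[0x15+5] := {0xff,0x40,0x5a,0xff,0xc8}
query mem[0x19]=0xc8, mem[0x04]=0x6c, mem[0x15]=0xff, mem[0x13]=0x71, mem[0x1a]=0x44

MEM[0x19,0x04,0x15,0x13,0x1a] = c8 6c ff 71 44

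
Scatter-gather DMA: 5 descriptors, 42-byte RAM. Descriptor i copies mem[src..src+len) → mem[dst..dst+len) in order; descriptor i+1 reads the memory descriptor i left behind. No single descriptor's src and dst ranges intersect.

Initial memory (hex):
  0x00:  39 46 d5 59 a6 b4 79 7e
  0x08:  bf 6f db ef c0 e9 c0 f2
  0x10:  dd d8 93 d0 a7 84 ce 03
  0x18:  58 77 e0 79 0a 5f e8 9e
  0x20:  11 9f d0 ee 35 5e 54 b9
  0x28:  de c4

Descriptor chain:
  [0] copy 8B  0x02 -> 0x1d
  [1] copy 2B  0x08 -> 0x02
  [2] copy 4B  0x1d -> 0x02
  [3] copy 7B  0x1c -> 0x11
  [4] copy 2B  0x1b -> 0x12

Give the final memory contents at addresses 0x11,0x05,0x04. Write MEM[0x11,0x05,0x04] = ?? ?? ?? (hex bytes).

MEM[0x11,0x05,0x04] = 0a b4 a6

D0: mem[0x1d..0x24] <- [d5 59 a6 b4 79 7e bf 6f]
D1: mem[0x02..0x03] <- [bf 6f]
D2: mem[0x02..0x05] <- [d5 59 a6 b4]
D3: mem[0x11..0x17] <- [0a d5 59 a6 b4 79 7e]
D4: mem[0x12..0x13] <- [79 0a]
query mem[0x11]=0x0a, mem[0x05]=0xb4, mem[0x04]=0xa6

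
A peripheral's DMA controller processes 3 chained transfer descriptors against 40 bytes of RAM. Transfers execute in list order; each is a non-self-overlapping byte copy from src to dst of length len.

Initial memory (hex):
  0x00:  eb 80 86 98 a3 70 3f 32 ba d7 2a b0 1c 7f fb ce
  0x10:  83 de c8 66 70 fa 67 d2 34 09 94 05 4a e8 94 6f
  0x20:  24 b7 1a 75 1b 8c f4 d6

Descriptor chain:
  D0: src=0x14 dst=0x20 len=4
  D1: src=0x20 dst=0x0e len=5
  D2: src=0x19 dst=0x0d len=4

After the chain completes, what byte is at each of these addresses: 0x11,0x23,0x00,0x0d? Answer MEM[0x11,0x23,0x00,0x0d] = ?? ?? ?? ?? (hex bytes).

#0 dst[0x20+4] := {0x70,0xfa,0x67,0xd2}
#1 dst[0x0e+5] := {0x70,0xfa,0x67,0xd2,0x1b}
#2 dst[0x0d+4] := {0x09,0x94,0x05,0x4a}
query mem[0x11]=0xd2, mem[0x23]=0xd2, mem[0x00]=0xeb, mem[0x0d]=0x09

MEM[0x11,0x23,0x00,0x0d] = d2 d2 eb 09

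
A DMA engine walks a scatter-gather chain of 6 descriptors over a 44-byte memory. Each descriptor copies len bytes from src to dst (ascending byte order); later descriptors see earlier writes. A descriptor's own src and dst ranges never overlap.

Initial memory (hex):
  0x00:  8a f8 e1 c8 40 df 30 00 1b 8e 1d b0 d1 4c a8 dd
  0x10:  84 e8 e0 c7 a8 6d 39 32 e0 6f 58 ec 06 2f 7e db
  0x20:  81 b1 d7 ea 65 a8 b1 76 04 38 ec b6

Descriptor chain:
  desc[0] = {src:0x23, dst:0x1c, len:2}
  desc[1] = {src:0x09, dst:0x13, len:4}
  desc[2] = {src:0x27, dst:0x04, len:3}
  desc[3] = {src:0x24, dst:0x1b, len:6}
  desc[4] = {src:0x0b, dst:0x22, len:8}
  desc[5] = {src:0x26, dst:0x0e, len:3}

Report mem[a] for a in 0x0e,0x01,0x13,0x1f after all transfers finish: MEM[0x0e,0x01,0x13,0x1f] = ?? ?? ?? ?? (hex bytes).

  after D0: wrote 2B at 0x1c = ea65
  after D1: wrote 4B at 0x13 = 8e1db0d1
  after D2: wrote 3B at 0x04 = 760438
  after D3: wrote 6B at 0x1b = 65a8b1760438
  after D4: wrote 8B at 0x22 = b0d14ca8dd84e8e0
  after D5: wrote 3B at 0x0e = dd84e8
query mem[0x0e]=0xdd, mem[0x01]=0xf8, mem[0x13]=0x8e, mem[0x1f]=0x04

MEM[0x0e,0x01,0x13,0x1f] = dd f8 8e 04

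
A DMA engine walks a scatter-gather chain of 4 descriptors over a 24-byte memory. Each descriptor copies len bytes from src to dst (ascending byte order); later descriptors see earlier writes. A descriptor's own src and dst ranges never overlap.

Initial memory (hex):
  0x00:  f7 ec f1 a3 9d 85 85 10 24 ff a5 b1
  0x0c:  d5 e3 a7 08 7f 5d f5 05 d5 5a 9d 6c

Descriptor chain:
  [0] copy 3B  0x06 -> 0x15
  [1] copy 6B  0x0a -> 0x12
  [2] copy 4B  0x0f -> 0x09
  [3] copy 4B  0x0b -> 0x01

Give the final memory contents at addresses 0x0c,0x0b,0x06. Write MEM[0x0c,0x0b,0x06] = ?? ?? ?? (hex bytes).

[0] 0x06->0x15 len=3 : 85 10 24
[1] 0x0a->0x12 len=6 : a5 b1 d5 e3 a7 08
[2] 0x0f->0x09 len=4 : 08 7f 5d a5
[3] 0x0b->0x01 len=4 : 5d a5 e3 a7
query mem[0x0c]=0xa5, mem[0x0b]=0x5d, mem[0x06]=0x85

MEM[0x0c,0x0b,0x06] = a5 5d 85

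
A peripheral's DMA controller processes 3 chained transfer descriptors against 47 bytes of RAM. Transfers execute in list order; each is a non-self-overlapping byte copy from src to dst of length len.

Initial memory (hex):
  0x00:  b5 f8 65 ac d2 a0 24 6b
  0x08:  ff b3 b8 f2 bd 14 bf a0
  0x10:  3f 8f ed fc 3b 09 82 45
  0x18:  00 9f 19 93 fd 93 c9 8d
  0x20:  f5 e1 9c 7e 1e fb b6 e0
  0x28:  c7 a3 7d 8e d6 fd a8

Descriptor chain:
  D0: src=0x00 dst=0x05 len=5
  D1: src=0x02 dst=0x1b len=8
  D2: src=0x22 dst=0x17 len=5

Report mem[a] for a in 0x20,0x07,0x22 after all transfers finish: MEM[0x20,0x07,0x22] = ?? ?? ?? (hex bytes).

#0 dst[0x05+5] := {0xb5,0xf8,0x65,0xac,0xd2}
#1 dst[0x1b+8] := {0x65,0xac,0xd2,0xb5,0xf8,0x65,0xac,0xd2}
#2 dst[0x17+5] := {0xd2,0x7e,0x1e,0xfb,0xb6}
query mem[0x20]=0x65, mem[0x07]=0x65, mem[0x22]=0xd2

MEM[0x20,0x07,0x22] = 65 65 d2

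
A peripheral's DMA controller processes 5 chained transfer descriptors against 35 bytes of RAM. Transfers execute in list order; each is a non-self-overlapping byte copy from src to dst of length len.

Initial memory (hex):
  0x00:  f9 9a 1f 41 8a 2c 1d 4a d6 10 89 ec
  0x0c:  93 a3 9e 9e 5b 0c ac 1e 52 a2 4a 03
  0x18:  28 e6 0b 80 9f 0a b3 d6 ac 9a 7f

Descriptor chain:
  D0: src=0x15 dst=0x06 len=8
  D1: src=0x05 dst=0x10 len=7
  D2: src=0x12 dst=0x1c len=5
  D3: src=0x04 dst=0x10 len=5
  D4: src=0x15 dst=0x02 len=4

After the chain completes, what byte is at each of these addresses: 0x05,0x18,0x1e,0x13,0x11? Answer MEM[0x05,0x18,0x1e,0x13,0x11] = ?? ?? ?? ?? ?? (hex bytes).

MEM[0x05,0x18,0x1e,0x13,0x11] = 28 28 28 4a 2c

  after D0: wrote 8B at 0x06 = a24a0328e60b809f
  after D1: wrote 7B at 0x10 = 2ca24a0328e60b
  after D2: wrote 5B at 0x1c = 4a0328e60b
  after D3: wrote 5B at 0x10 = 8a2ca24a03
  after D4: wrote 4B at 0x02 = e60b0328
query mem[0x05]=0x28, mem[0x18]=0x28, mem[0x1e]=0x28, mem[0x13]=0x4a, mem[0x11]=0x2c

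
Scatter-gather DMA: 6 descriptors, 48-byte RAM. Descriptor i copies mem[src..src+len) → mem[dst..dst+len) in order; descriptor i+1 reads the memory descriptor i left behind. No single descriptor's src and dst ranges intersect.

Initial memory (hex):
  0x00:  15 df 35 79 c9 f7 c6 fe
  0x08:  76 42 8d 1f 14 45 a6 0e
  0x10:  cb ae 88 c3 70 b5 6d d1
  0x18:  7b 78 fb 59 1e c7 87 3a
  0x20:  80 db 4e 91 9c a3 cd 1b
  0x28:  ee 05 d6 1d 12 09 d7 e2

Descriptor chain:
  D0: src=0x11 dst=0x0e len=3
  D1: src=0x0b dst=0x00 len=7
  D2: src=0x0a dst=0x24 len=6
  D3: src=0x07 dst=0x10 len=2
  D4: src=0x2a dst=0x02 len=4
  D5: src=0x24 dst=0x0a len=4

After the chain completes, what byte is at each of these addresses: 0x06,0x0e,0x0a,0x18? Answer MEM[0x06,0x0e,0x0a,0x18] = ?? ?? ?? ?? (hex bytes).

MEM[0x06,0x0e,0x0a,0x18] = ae ae 8d 7b

  after D0: wrote 3B at 0x0e = ae88c3
  after D1: wrote 7B at 0x00 = 1f1445ae88c3ae
  after D2: wrote 6B at 0x24 = 8d1f1445ae88
  after D3: wrote 2B at 0x10 = fe76
  after D4: wrote 4B at 0x02 = d61d1209
  after D5: wrote 4B at 0x0a = 8d1f1445
query mem[0x06]=0xae, mem[0x0e]=0xae, mem[0x0a]=0x8d, mem[0x18]=0x7b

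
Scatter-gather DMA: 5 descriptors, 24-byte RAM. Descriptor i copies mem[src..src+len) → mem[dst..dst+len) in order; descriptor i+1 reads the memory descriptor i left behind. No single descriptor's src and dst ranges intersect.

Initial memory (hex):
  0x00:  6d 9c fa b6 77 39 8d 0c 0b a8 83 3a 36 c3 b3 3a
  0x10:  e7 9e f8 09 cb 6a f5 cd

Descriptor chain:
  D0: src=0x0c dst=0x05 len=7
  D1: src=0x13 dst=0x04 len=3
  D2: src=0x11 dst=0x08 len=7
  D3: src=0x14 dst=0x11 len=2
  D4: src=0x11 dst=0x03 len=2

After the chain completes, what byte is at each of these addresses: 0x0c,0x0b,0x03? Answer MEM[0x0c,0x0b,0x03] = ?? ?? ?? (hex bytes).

  after D0: wrote 7B at 0x05 = 36c3b33ae79ef8
  after D1: wrote 3B at 0x04 = 09cb6a
  after D2: wrote 7B at 0x08 = 9ef809cb6af5cd
  after D3: wrote 2B at 0x11 = cb6a
  after D4: wrote 2B at 0x03 = cb6a
query mem[0x0c]=0x6a, mem[0x0b]=0xcb, mem[0x03]=0xcb

MEM[0x0c,0x0b,0x03] = 6a cb cb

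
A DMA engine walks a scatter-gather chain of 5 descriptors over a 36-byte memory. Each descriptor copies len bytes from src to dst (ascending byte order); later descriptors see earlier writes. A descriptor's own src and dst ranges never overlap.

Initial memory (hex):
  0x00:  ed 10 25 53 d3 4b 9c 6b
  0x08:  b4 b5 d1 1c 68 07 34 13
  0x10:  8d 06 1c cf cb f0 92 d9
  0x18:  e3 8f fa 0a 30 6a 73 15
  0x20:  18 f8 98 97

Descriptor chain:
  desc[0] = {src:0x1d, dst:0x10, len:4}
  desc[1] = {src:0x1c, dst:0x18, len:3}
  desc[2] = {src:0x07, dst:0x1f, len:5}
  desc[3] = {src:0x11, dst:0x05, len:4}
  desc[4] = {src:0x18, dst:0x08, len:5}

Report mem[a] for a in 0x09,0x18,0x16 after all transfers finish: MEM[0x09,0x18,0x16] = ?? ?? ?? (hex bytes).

[0] 0x1d->0x10 len=4 : 6a 73 15 18
[1] 0x1c->0x18 len=3 : 30 6a 73
[2] 0x07->0x1f len=5 : 6b b4 b5 d1 1c
[3] 0x11->0x05 len=4 : 73 15 18 cb
[4] 0x18->0x08 len=5 : 30 6a 73 0a 30
query mem[0x09]=0x6a, mem[0x18]=0x30, mem[0x16]=0x92

MEM[0x09,0x18,0x16] = 6a 30 92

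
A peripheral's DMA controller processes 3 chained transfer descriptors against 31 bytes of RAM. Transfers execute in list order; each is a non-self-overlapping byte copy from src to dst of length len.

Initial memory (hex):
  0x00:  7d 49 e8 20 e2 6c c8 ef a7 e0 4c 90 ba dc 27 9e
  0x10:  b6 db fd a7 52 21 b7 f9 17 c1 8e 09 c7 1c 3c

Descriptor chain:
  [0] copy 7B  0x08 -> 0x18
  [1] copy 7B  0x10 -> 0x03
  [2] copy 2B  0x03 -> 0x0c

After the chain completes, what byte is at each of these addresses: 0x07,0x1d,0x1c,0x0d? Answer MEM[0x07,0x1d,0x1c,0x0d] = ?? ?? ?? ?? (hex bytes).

MEM[0x07,0x1d,0x1c,0x0d] = 52 dc ba db

D0: mem[0x18..0x1e] <- [a7 e0 4c 90 ba dc 27]
D1: mem[0x03..0x09] <- [b6 db fd a7 52 21 b7]
D2: mem[0x0c..0x0d] <- [b6 db]
query mem[0x07]=0x52, mem[0x1d]=0xdc, mem[0x1c]=0xba, mem[0x0d]=0xdb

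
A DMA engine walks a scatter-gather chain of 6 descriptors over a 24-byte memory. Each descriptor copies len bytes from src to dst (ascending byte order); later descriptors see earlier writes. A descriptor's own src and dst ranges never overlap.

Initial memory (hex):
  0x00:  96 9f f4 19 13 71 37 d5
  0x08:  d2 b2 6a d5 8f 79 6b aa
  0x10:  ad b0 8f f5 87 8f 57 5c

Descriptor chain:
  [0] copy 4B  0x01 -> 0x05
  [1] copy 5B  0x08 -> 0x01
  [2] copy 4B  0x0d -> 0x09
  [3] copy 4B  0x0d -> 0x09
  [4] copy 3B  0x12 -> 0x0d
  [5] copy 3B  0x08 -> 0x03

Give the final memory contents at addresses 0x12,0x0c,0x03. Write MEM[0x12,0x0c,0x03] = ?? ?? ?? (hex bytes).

D0: mem[0x05..0x08] <- [9f f4 19 13]
D1: mem[0x01..0x05] <- [13 b2 6a d5 8f]
D2: mem[0x09..0x0c] <- [79 6b aa ad]
D3: mem[0x09..0x0c] <- [79 6b aa ad]
D4: mem[0x0d..0x0f] <- [8f f5 87]
D5: mem[0x03..0x05] <- [13 79 6b]
query mem[0x12]=0x8f, mem[0x0c]=0xad, mem[0x03]=0x13

MEM[0x12,0x0c,0x03] = 8f ad 13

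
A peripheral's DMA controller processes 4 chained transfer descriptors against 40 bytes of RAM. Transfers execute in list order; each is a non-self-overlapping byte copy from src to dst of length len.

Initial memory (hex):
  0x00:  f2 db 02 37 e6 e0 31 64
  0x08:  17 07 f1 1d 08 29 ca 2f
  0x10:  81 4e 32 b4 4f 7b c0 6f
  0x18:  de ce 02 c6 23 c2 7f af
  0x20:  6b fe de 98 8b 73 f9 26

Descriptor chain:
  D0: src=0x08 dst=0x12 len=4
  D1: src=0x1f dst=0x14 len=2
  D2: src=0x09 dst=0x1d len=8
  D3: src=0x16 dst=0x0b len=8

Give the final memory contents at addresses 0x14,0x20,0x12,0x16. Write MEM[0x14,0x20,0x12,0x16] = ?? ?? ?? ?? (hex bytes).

  after D0: wrote 4B at 0x12 = 1707f11d
  after D1: wrote 2B at 0x14 = af6b
  after D2: wrote 8B at 0x1d = 07f11d0829ca2f81
  after D3: wrote 8B at 0x0b = c06fdece02c62307
query mem[0x14]=0xaf, mem[0x20]=0x08, mem[0x12]=0x07, mem[0x16]=0xc0

MEM[0x14,0x20,0x12,0x16] = af 08 07 c0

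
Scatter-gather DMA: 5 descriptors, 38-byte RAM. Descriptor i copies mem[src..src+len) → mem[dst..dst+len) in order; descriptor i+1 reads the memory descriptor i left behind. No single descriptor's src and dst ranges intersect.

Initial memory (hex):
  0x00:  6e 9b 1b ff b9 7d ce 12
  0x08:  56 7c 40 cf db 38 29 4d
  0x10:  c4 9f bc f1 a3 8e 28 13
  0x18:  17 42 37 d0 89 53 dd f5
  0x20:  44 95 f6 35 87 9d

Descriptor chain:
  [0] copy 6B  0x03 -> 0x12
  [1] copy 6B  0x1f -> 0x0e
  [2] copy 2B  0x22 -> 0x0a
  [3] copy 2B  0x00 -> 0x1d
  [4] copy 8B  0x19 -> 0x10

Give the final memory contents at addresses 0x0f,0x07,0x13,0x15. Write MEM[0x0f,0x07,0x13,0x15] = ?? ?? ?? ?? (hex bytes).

D0: mem[0x12..0x17] <- [ff b9 7d ce 12 56]
D1: mem[0x0e..0x13] <- [f5 44 95 f6 35 87]
D2: mem[0x0a..0x0b] <- [f6 35]
D3: mem[0x1d..0x1e] <- [6e 9b]
D4: mem[0x10..0x17] <- [42 37 d0 89 6e 9b f5 44]
query mem[0x0f]=0x44, mem[0x07]=0x12, mem[0x13]=0x89, mem[0x15]=0x9b

MEM[0x0f,0x07,0x13,0x15] = 44 12 89 9b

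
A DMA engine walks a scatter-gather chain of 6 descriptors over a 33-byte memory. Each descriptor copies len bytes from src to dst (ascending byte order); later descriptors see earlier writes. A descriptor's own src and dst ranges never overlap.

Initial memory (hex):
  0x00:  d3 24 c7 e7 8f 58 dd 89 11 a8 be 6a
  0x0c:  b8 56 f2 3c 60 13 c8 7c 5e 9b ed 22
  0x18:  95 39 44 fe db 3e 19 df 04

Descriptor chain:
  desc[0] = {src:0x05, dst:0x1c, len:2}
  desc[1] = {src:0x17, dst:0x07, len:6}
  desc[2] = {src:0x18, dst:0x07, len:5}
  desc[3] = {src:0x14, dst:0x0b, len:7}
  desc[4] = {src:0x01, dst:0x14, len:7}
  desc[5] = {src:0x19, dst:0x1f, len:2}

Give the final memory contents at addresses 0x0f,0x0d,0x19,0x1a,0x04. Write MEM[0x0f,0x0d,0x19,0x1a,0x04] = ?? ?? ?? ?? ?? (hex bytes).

MEM[0x0f,0x0d,0x19,0x1a,0x04] = 95 ed dd 95 8f

  after D0: wrote 2B at 0x1c = 58dd
  after D1: wrote 6B at 0x07 = 22953944fe58
  after D2: wrote 5B at 0x07 = 953944fe58
  after D3: wrote 7B at 0x0b = 5e9bed22953944
  after D4: wrote 7B at 0x14 = 24c7e78f58dd95
  after D5: wrote 2B at 0x1f = dd95
query mem[0x0f]=0x95, mem[0x0d]=0xed, mem[0x19]=0xdd, mem[0x1a]=0x95, mem[0x04]=0x8f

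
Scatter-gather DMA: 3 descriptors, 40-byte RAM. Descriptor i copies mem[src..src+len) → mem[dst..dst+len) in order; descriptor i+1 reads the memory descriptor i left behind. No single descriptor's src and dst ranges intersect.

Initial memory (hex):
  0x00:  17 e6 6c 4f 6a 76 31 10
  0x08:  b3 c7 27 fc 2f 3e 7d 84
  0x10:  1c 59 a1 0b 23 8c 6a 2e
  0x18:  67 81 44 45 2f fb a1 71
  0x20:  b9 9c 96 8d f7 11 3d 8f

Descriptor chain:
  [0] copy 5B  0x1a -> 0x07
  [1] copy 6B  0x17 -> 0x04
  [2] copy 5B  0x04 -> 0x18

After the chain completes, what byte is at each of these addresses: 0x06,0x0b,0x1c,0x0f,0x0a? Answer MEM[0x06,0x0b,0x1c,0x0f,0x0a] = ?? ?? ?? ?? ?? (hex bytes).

MEM[0x06,0x0b,0x1c,0x0f,0x0a] = 81 a1 45 84 fb

  after D0: wrote 5B at 0x07 = 44452ffba1
  after D1: wrote 6B at 0x04 = 2e678144452f
  after D2: wrote 5B at 0x18 = 2e67814445
query mem[0x06]=0x81, mem[0x0b]=0xa1, mem[0x1c]=0x45, mem[0x0f]=0x84, mem[0x0a]=0xfb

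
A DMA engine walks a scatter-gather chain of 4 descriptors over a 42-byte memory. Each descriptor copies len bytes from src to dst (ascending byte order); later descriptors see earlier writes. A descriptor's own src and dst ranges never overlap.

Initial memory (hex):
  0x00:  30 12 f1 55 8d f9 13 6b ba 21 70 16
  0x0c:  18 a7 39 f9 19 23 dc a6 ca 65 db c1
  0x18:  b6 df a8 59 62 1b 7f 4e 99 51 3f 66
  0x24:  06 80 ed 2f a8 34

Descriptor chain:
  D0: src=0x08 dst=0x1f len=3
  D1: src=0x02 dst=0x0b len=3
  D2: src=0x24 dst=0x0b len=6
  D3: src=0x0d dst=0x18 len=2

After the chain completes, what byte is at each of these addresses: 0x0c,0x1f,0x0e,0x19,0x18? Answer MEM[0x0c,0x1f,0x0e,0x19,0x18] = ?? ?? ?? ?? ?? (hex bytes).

D0: mem[0x1f..0x21] <- [ba 21 70]
D1: mem[0x0b..0x0d] <- [f1 55 8d]
D2: mem[0x0b..0x10] <- [06 80 ed 2f a8 34]
D3: mem[0x18..0x19] <- [ed 2f]
query mem[0x0c]=0x80, mem[0x1f]=0xba, mem[0x0e]=0x2f, mem[0x19]=0x2f, mem[0x18]=0xed

MEM[0x0c,0x1f,0x0e,0x19,0x18] = 80 ba 2f 2f ed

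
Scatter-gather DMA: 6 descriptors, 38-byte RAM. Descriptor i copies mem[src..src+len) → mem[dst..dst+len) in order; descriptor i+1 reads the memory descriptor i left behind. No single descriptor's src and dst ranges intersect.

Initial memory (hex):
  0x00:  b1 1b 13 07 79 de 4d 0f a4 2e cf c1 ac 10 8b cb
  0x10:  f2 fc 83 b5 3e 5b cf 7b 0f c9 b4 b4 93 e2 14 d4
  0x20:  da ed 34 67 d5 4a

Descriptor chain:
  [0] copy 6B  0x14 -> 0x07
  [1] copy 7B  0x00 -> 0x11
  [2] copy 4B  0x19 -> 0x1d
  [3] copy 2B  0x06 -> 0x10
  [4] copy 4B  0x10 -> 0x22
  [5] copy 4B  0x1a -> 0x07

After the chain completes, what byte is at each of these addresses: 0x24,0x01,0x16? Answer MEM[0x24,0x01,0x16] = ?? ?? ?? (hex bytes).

D0: mem[0x07..0x0c] <- [3e 5b cf 7b 0f c9]
D1: mem[0x11..0x17] <- [b1 1b 13 07 79 de 4d]
D2: mem[0x1d..0x20] <- [c9 b4 b4 93]
D3: mem[0x10..0x11] <- [4d 3e]
D4: mem[0x22..0x25] <- [4d 3e 1b 13]
D5: mem[0x07..0x0a] <- [b4 b4 93 c9]
query mem[0x24]=0x1b, mem[0x01]=0x1b, mem[0x16]=0xde

MEM[0x24,0x01,0x16] = 1b 1b de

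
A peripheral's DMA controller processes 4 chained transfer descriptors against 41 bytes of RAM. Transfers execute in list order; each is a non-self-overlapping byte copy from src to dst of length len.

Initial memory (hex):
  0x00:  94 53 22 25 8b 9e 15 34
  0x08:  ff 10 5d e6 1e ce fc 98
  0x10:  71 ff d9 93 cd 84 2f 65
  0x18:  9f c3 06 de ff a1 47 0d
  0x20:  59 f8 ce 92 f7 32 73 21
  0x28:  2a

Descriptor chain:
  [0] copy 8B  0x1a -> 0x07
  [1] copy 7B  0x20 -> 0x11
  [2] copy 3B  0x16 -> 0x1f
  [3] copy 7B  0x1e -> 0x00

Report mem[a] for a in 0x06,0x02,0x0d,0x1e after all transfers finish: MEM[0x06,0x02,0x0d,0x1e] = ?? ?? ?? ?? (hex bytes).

#0 dst[0x07+8] := {0x06,0xde,0xff,0xa1,0x47,0x0d,0x59,0xf8}
#1 dst[0x11+7] := {0x59,0xf8,0xce,0x92,0xf7,0x32,0x73}
#2 dst[0x1f+3] := {0x32,0x73,0x9f}
#3 dst[0x00+7] := {0x47,0x32,0x73,0x9f,0xce,0x92,0xf7}
query mem[0x06]=0xf7, mem[0x02]=0x73, mem[0x0d]=0x59, mem[0x1e]=0x47

MEM[0x06,0x02,0x0d,0x1e] = f7 73 59 47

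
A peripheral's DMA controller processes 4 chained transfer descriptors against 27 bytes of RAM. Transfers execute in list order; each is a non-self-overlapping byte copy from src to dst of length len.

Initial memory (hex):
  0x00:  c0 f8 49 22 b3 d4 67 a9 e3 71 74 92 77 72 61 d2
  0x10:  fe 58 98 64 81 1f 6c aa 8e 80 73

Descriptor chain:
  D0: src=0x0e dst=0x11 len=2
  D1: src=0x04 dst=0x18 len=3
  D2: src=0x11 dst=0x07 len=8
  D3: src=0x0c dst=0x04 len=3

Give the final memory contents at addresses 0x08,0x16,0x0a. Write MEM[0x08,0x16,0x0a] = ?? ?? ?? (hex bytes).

[0] 0x0e->0x11 len=2 : 61 d2
[1] 0x04->0x18 len=3 : b3 d4 67
[2] 0x11->0x07 len=8 : 61 d2 64 81 1f 6c aa b3
[3] 0x0c->0x04 len=3 : 6c aa b3
query mem[0x08]=0xd2, mem[0x16]=0x6c, mem[0x0a]=0x81

MEM[0x08,0x16,0x0a] = d2 6c 81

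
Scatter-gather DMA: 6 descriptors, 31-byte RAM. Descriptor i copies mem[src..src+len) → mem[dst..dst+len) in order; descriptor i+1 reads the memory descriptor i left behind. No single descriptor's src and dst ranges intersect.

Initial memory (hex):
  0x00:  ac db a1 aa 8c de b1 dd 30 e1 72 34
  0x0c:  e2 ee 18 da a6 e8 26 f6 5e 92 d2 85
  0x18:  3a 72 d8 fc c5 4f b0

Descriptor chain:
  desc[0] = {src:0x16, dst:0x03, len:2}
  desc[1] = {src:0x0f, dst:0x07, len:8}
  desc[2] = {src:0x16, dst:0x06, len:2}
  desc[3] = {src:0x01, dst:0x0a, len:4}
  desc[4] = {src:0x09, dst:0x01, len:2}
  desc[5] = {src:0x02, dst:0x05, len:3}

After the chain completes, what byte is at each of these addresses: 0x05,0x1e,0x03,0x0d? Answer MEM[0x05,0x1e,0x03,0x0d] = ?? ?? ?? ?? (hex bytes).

#0 dst[0x03+2] := {0xd2,0x85}
#1 dst[0x07+8] := {0xda,0xa6,0xe8,0x26,0xf6,0x5e,0x92,0xd2}
#2 dst[0x06+2] := {0xd2,0x85}
#3 dst[0x0a+4] := {0xdb,0xa1,0xd2,0x85}
#4 dst[0x01+2] := {0xe8,0xdb}
#5 dst[0x05+3] := {0xdb,0xd2,0x85}
query mem[0x05]=0xdb, mem[0x1e]=0xb0, mem[0x03]=0xd2, mem[0x0d]=0x85

MEM[0x05,0x1e,0x03,0x0d] = db b0 d2 85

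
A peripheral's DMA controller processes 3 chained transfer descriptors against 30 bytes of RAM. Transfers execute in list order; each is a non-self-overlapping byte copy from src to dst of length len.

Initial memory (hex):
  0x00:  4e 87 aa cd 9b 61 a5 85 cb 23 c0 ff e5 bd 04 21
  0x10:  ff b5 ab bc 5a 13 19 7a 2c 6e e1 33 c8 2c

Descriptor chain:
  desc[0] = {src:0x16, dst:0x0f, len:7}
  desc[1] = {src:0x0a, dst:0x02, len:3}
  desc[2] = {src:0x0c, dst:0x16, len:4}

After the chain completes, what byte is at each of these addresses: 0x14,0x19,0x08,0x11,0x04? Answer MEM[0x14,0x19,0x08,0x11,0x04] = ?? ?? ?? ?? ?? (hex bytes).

  after D0: wrote 7B at 0x0f = 197a2c6ee133c8
  after D1: wrote 3B at 0x02 = c0ffe5
  after D2: wrote 4B at 0x16 = e5bd0419
query mem[0x14]=0x33, mem[0x19]=0x19, mem[0x08]=0xcb, mem[0x11]=0x2c, mem[0x04]=0xe5

MEM[0x14,0x19,0x08,0x11,0x04] = 33 19 cb 2c e5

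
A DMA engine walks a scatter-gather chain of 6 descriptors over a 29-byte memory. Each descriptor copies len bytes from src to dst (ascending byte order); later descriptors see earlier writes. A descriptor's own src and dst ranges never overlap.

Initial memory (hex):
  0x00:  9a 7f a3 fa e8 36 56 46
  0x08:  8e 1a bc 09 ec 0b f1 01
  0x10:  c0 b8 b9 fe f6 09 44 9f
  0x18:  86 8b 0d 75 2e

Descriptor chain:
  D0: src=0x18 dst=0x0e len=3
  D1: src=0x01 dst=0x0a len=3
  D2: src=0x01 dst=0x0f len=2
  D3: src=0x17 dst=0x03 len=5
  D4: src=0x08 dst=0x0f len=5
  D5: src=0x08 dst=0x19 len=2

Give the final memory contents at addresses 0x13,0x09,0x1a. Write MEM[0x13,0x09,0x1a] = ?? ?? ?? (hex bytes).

#0 dst[0x0e+3] := {0x86,0x8b,0x0d}
#1 dst[0x0a+3] := {0x7f,0xa3,0xfa}
#2 dst[0x0f+2] := {0x7f,0xa3}
#3 dst[0x03+5] := {0x9f,0x86,0x8b,0x0d,0x75}
#4 dst[0x0f+5] := {0x8e,0x1a,0x7f,0xa3,0xfa}
#5 dst[0x19+2] := {0x8e,0x1a}
query mem[0x13]=0xfa, mem[0x09]=0x1a, mem[0x1a]=0x1a

MEM[0x13,0x09,0x1a] = fa 1a 1a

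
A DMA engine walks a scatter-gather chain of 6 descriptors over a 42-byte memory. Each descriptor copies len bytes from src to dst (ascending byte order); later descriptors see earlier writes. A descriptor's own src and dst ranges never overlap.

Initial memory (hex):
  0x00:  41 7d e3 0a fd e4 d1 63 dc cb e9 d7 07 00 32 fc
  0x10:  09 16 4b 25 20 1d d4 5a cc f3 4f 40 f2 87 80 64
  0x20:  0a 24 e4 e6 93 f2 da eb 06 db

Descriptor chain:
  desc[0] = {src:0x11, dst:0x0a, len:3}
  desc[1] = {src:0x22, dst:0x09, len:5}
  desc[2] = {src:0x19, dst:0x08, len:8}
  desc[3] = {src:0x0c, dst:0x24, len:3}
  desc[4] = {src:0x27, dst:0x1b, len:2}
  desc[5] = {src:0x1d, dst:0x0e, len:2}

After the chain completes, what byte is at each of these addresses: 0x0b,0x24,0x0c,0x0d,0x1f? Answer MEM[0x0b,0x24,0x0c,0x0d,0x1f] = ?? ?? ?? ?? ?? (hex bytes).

D0: mem[0x0a..0x0c] <- [16 4b 25]
D1: mem[0x09..0x0d] <- [e4 e6 93 f2 da]
D2: mem[0x08..0x0f] <- [f3 4f 40 f2 87 80 64 0a]
D3: mem[0x24..0x26] <- [87 80 64]
D4: mem[0x1b..0x1c] <- [eb 06]
D5: mem[0x0e..0x0f] <- [87 80]
query mem[0x0b]=0xf2, mem[0x24]=0x87, mem[0x0c]=0x87, mem[0x0d]=0x80, mem[0x1f]=0x64

MEM[0x0b,0x24,0x0c,0x0d,0x1f] = f2 87 87 80 64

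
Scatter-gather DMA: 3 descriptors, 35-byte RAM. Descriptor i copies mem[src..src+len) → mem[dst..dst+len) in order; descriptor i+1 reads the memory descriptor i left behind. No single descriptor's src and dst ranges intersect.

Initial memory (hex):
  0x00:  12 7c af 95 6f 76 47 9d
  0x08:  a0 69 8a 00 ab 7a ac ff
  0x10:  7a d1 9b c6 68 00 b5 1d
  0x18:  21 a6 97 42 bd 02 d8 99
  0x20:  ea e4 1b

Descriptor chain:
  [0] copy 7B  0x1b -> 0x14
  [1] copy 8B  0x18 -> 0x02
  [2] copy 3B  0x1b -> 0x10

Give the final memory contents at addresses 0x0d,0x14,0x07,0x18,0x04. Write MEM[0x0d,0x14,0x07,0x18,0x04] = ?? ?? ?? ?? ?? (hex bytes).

MEM[0x0d,0x14,0x07,0x18,0x04] = 7a 42 02 99 e4

D0: mem[0x14..0x1a] <- [42 bd 02 d8 99 ea e4]
D1: mem[0x02..0x09] <- [99 ea e4 42 bd 02 d8 99]
D2: mem[0x10..0x12] <- [42 bd 02]
query mem[0x0d]=0x7a, mem[0x14]=0x42, mem[0x07]=0x02, mem[0x18]=0x99, mem[0x04]=0xe4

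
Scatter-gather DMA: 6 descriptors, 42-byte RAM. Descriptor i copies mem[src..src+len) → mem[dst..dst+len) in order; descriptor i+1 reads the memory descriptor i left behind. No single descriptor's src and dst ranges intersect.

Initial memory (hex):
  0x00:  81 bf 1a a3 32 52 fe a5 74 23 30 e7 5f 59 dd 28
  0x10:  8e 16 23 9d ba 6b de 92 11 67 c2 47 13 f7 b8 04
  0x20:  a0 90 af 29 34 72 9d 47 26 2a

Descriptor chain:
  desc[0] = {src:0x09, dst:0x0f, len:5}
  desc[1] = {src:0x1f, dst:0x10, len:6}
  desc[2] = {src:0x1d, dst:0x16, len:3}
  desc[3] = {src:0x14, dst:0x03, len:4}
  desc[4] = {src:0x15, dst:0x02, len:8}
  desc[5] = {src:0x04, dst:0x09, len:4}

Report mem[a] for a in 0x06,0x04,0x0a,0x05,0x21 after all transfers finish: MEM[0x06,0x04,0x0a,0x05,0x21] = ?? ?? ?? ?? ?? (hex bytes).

[0] 0x09->0x0f len=5 : 23 30 e7 5f 59
[1] 0x1f->0x10 len=6 : 04 a0 90 af 29 34
[2] 0x1d->0x16 len=3 : f7 b8 04
[3] 0x14->0x03 len=4 : 29 34 f7 b8
[4] 0x15->0x02 len=8 : 34 f7 b8 04 67 c2 47 13
[5] 0x04->0x09 len=4 : b8 04 67 c2
query mem[0x06]=0x67, mem[0x04]=0xb8, mem[0x0a]=0x04, mem[0x05]=0x04, mem[0x21]=0x90

MEM[0x06,0x04,0x0a,0x05,0x21] = 67 b8 04 04 90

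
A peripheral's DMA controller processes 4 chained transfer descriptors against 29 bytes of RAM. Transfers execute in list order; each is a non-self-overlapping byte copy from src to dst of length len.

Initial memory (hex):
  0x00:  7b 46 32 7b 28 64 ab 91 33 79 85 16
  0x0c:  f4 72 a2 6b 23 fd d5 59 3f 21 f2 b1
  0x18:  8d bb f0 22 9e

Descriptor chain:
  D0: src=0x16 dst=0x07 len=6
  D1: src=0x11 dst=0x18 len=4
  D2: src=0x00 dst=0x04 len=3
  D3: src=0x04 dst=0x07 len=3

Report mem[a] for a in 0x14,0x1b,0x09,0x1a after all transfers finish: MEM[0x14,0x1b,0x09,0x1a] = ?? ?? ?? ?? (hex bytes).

MEM[0x14,0x1b,0x09,0x1a] = 3f 3f 32 59

  after D0: wrote 6B at 0x07 = f2b18dbbf022
  after D1: wrote 4B at 0x18 = fdd5593f
  after D2: wrote 3B at 0x04 = 7b4632
  after D3: wrote 3B at 0x07 = 7b4632
query mem[0x14]=0x3f, mem[0x1b]=0x3f, mem[0x09]=0x32, mem[0x1a]=0x59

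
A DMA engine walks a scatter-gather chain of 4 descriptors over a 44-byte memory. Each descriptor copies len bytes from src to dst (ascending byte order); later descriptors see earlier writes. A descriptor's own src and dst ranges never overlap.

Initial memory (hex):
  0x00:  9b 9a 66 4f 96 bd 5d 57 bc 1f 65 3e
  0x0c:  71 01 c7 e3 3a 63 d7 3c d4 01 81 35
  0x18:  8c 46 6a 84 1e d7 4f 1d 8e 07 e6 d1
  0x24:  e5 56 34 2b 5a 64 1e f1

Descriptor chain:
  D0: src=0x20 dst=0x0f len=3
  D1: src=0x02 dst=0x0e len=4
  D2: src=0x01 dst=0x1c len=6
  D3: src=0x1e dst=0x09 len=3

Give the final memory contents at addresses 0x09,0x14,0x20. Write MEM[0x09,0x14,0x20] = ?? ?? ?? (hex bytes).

  after D0: wrote 3B at 0x0f = 8e07e6
  after D1: wrote 4B at 0x0e = 664f96bd
  after D2: wrote 6B at 0x1c = 9a664f96bd5d
  after D3: wrote 3B at 0x09 = 4f96bd
query mem[0x09]=0x4f, mem[0x14]=0xd4, mem[0x20]=0xbd

MEM[0x09,0x14,0x20] = 4f d4 bd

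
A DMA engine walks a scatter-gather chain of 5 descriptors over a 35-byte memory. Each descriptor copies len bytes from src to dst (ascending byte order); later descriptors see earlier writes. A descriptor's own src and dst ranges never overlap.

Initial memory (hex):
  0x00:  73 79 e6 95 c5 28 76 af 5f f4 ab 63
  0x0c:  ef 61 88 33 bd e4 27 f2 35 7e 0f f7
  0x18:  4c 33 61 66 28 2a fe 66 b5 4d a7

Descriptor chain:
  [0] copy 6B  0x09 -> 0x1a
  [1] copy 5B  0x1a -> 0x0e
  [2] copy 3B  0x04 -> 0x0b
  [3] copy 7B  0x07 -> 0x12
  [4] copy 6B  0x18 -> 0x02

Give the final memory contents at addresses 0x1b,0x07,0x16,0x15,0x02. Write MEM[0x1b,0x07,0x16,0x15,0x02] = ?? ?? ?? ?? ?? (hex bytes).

#0 dst[0x1a+6] := {0xf4,0xab,0x63,0xef,0x61,0x88}
#1 dst[0x0e+5] := {0xf4,0xab,0x63,0xef,0x61}
#2 dst[0x0b+3] := {0xc5,0x28,0x76}
#3 dst[0x12+7] := {0xaf,0x5f,0xf4,0xab,0xc5,0x28,0x76}
#4 dst[0x02+6] := {0x76,0x33,0xf4,0xab,0x63,0xef}
query mem[0x1b]=0xab, mem[0x07]=0xef, mem[0x16]=0xc5, mem[0x15]=0xab, mem[0x02]=0x76

MEM[0x1b,0x07,0x16,0x15,0x02] = ab ef c5 ab 76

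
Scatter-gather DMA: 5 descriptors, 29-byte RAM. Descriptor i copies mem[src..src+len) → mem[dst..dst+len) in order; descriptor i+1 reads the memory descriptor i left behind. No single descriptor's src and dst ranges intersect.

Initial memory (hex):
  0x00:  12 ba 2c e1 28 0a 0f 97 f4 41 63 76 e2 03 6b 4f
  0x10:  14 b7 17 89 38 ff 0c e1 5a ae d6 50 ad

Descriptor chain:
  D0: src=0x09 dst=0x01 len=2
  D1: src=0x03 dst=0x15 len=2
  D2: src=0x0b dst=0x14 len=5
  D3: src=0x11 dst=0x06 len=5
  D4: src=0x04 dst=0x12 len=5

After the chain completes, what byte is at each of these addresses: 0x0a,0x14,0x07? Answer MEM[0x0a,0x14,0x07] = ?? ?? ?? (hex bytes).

MEM[0x0a,0x14,0x07] = e2 b7 17

#0 dst[0x01+2] := {0x41,0x63}
#1 dst[0x15+2] := {0xe1,0x28}
#2 dst[0x14+5] := {0x76,0xe2,0x03,0x6b,0x4f}
#3 dst[0x06+5] := {0xb7,0x17,0x89,0x76,0xe2}
#4 dst[0x12+5] := {0x28,0x0a,0xb7,0x17,0x89}
query mem[0x0a]=0xe2, mem[0x14]=0xb7, mem[0x07]=0x17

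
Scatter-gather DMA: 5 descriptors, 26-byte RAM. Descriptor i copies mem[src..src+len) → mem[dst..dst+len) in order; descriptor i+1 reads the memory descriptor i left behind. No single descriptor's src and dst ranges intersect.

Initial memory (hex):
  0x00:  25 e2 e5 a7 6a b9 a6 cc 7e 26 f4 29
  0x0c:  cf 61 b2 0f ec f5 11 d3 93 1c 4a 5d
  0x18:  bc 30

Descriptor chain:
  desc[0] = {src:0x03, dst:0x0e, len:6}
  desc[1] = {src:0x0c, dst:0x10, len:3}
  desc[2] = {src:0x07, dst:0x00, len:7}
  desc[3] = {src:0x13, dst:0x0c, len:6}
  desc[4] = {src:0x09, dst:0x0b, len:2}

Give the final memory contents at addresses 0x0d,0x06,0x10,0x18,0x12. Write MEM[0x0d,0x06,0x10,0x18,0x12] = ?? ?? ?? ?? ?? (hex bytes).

D0: mem[0x0e..0x13] <- [a7 6a b9 a6 cc 7e]
D1: mem[0x10..0x12] <- [cf 61 a7]
D2: mem[0x00..0x06] <- [cc 7e 26 f4 29 cf 61]
D3: mem[0x0c..0x11] <- [7e 93 1c 4a 5d bc]
D4: mem[0x0b..0x0c] <- [26 f4]
query mem[0x0d]=0x93, mem[0x06]=0x61, mem[0x10]=0x5d, mem[0x18]=0xbc, mem[0x12]=0xa7

MEM[0x0d,0x06,0x10,0x18,0x12] = 93 61 5d bc a7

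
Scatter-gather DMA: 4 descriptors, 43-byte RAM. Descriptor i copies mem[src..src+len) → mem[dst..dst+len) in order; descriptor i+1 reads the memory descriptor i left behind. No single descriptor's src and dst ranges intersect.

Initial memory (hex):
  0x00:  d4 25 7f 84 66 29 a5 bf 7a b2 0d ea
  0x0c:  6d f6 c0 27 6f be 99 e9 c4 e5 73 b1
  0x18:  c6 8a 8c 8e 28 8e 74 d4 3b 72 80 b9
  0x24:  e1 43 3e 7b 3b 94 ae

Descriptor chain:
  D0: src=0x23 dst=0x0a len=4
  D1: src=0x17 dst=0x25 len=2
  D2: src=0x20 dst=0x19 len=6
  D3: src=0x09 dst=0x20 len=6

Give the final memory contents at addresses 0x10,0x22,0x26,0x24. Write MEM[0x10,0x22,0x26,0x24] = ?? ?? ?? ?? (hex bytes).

MEM[0x10,0x22,0x26,0x24] = 6f e1 c6 3e

[0] 0x23->0x0a len=4 : b9 e1 43 3e
[1] 0x17->0x25 len=2 : b1 c6
[2] 0x20->0x19 len=6 : 3b 72 80 b9 e1 b1
[3] 0x09->0x20 len=6 : b2 b9 e1 43 3e c0
query mem[0x10]=0x6f, mem[0x22]=0xe1, mem[0x26]=0xc6, mem[0x24]=0x3e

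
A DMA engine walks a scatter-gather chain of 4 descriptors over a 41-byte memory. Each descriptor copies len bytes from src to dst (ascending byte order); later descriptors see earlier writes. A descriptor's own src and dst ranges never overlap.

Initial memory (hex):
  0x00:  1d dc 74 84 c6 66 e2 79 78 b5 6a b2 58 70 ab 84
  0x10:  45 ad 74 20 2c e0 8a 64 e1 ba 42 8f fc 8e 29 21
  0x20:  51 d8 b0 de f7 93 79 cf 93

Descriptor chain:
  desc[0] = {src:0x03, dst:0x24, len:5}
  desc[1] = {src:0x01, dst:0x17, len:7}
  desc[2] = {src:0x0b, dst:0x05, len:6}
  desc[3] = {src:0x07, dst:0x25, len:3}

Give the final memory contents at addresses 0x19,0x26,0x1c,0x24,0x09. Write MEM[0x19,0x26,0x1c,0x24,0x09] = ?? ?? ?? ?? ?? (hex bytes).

MEM[0x19,0x26,0x1c,0x24,0x09] = 84 ab e2 84 84

#0 dst[0x24+5] := {0x84,0xc6,0x66,0xe2,0x79}
#1 dst[0x17+7] := {0xdc,0x74,0x84,0xc6,0x66,0xe2,0x79}
#2 dst[0x05+6] := {0xb2,0x58,0x70,0xab,0x84,0x45}
#3 dst[0x25+3] := {0x70,0xab,0x84}
query mem[0x19]=0x84, mem[0x26]=0xab, mem[0x1c]=0xe2, mem[0x24]=0x84, mem[0x09]=0x84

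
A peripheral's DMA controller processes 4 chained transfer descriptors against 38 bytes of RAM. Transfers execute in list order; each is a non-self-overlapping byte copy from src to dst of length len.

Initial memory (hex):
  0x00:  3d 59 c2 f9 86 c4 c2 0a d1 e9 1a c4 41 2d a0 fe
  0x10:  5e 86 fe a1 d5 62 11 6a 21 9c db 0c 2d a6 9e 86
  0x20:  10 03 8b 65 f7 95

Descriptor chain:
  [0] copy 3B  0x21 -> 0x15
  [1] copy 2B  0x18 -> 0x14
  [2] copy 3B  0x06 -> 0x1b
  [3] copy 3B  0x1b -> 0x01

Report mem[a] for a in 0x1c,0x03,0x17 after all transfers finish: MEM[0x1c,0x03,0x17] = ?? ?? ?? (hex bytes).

MEM[0x1c,0x03,0x17] = 0a d1 65

  after D0: wrote 3B at 0x15 = 038b65
  after D1: wrote 2B at 0x14 = 219c
  after D2: wrote 3B at 0x1b = c20ad1
  after D3: wrote 3B at 0x01 = c20ad1
query mem[0x1c]=0x0a, mem[0x03]=0xd1, mem[0x17]=0x65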